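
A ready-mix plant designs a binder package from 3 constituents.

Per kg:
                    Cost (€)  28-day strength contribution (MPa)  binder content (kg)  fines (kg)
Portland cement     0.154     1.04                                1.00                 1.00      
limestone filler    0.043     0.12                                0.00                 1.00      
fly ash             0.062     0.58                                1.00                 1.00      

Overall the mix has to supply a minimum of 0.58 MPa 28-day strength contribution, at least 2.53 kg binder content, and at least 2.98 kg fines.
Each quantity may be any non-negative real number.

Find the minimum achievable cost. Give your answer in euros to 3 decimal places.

€0.176

This is a linear program. Let x1 = kg of Portland cement, x2 = kg of limestone filler, x3 = kg of fly ash.
Minimize 0.154x1 + 0.043x2 + 0.062x3 with:
  1.04x1 + 0.12x2 + 0.58x3 ≥ 0.58   (28-day strength contribution)
  1x1 + 1x3 ≥ 2.53   (binder content)
  1x1 + 1x2 + 1x3 ≥ 2.98   (fines)
  x1, x2, x3 ≥ 0.
At the optimum only limestone filler, fly ash are positive (Portland cement = 0). Binding constraints: binder content and fines.
Optimal quantities: limestone filler = 0.45 kg, fly ash = 2.53 kg.
Cost = 0.043·0.45 + 0.062·2.53 = 0.17621.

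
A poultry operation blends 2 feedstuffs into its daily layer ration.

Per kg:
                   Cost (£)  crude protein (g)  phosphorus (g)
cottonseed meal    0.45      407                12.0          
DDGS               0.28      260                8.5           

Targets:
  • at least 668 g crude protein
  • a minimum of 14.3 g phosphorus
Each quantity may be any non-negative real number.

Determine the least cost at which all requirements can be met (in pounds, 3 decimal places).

£0.719

This is a linear program. Let x1 = kg of cottonseed meal, x2 = kg of DDGS.
min 0.45x1 + 0.28x2 with:
  407x1 + 260x2 ≥ 668   (crude protein)
  12x1 + 8.5x2 ≥ 14.3   (phosphorus)
  x1, x2 ≥ 0.
At the optimum only DDGS is positive (cottonseed meal = 0). The crude protein requirement is met with equality.
So DDGS = 2.569 kg.
Objective = 0.28·2.569 = 0.71932.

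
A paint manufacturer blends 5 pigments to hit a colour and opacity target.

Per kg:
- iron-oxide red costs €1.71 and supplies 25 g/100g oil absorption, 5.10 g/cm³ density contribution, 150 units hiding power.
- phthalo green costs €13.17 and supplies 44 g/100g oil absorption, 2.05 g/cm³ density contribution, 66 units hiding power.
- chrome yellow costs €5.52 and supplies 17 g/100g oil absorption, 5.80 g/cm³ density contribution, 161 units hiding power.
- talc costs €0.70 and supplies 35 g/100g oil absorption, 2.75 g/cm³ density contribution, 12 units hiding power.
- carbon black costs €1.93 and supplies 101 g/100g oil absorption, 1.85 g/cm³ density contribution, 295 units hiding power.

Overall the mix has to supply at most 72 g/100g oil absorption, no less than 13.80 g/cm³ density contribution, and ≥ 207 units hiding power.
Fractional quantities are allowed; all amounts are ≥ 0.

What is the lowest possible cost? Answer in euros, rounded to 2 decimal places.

€4.58

Let x1 = kg of iron-oxide red, x2 = kg of phthalo green, x3 = kg of chrome yellow, x4 = kg of talc, x5 = kg of carbon black.
Minimize 1.71x1 + 13.17x2 + 5.52x3 + 0.7x4 + 1.93x5 s.t.:
  25x1 + 44x2 + 17x3 + 35x4 + 101x5 ≤ 72   (oil absorption)
  5.1x1 + 2.05x2 + 5.8x3 + 2.75x4 + 1.85x5 ≥ 13.8   (density contribution)
  150x1 + 66x2 + 161x3 + 12x4 + 295x5 ≥ 207   (hiding power)
  x1, x2, x3, x4, x5 ≥ 0.
The optimal basis is {iron-oxide red, talc}; phthalo green, chrome yellow, carbon black drop out. Binding constraints: oil absorption and density contribution.
Solving gives x1 = 2.597, x4 = 0.2023.
Cost = 1.71·2.597 + 0.7·0.2023 = 4.5825.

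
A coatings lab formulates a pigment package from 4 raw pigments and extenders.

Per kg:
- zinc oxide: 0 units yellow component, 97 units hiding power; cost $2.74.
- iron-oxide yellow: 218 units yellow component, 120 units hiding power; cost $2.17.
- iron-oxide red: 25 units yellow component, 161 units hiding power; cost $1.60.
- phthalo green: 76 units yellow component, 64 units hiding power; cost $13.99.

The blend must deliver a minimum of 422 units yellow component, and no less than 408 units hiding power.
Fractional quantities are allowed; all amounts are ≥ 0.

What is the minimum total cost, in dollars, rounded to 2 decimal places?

$5.81

Let x1 = kg of zinc oxide, x2 = kg of iron-oxide yellow, x3 = kg of iron-oxide red, x4 = kg of phthalo green.
Minimise 2.74x1 + 2.17x2 + 1.6x3 + 13.99x4 with:
  218x2 + 25x3 + 76x4 ≥ 422   (yellow component)
  97x1 + 120x2 + 161x3 + 64x4 ≥ 408   (hiding power)
  x1, x2, x3, x4 ≥ 0.
At the optimum only iron-oxide yellow, iron-oxide red are positive (zinc oxide, phthalo green = 0). The yellow component and hiding power requirements are met with equality.
That vertex is x2 = 1.799, x3 = 1.193.
Total cost: 2.17·1.799 + 1.6·1.193 = 5.8126.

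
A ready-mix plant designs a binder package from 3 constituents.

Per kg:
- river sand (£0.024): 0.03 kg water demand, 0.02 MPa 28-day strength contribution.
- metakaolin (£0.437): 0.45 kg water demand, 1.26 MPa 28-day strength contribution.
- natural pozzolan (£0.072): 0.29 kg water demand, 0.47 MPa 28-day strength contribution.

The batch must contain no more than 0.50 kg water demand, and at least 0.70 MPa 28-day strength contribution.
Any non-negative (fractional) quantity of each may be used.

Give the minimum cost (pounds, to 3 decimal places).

£0.107

Let x1 = kg of river sand, x2 = kg of metakaolin, x3 = kg of natural pozzolan.
min 0.024x1 + 0.437x2 + 0.072x3 subject to:
  0.03x1 + 0.45x2 + 0.29x3 ≤ 0.5   (water demand)
  0.02x1 + 1.26x2 + 0.47x3 ≥ 0.7   (28-day strength contribution)
  x1, x2, x3 ≥ 0.
The cheapest feasible vertex uses only natural pozzolan; river sand, metakaolin are not used. There the 28-day strength contribution constraint is tight.
That vertex is x3 = 1.489.
Hence cost = 0.072·1.489 = £0.10721.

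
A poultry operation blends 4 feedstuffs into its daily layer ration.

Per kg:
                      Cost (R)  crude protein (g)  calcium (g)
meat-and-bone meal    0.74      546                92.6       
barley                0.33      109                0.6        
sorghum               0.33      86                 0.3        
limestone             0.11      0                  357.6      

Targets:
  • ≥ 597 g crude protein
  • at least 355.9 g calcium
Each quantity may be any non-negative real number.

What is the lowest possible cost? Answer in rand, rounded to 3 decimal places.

R0.887

Let x1 = kg of meat-and-bone meal, x2 = kg of barley, x3 = kg of sorghum, x4 = kg of limestone.
Minimize 0.74x1 + 0.33x2 + 0.33x3 + 0.11x4 s.t.:
  546x1 + 109x2 + 86x3 ≥ 597   (crude protein)
  92.6x1 + 0.6x2 + 0.3x3 + 357.6x4 ≥ 355.9   (calcium)
  x1, x2, x3, x4 ≥ 0.
The cheapest feasible vertex uses only meat-and-bone meal, limestone; barley, sorghum are not used. There the crude protein and calcium constraints are tight.
That vertex is x1 = 1.093, x4 = 0.7121.
Cost = 0.74·1.093 + 0.11·0.7121 = 0.88715.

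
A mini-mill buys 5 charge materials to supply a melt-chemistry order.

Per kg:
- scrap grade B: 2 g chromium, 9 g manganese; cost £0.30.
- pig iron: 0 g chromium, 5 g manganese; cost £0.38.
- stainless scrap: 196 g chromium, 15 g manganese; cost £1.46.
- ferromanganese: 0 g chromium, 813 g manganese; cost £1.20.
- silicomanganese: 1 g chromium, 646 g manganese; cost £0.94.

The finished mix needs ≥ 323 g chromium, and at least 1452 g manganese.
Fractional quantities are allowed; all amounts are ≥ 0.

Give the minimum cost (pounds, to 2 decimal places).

Treat it as an LP. Let x1 = kg of scrap grade B, x2 = kg of pig iron, x3 = kg of stainless scrap, x4 = kg of ferromanganese, x5 = kg of silicomanganese.
Minimise 0.3x1 + 0.38x2 + 1.46x3 + 1.2x4 + 0.94x5 s.t.:
  2x1 + 196x3 + 1x5 ≥ 323   (chromium)
  9x1 + 5x2 + 15x3 + 813x4 + 646x5 ≥ 1452   (manganese)
  x1, x2, x3, x4, x5 ≥ 0.
The minimum-cost mix takes nothing from scrap grade B, pig iron, ferromanganese — only stainless scrap, silicomanganese. The chromium and manganese requirements are met with equality.
Optimal quantities: stainless scrap = 1.637 kg, silicomanganese = 2.21 kg.
Cost = 1.46·1.637 + 0.94·2.21 = 4.4674.

£4.47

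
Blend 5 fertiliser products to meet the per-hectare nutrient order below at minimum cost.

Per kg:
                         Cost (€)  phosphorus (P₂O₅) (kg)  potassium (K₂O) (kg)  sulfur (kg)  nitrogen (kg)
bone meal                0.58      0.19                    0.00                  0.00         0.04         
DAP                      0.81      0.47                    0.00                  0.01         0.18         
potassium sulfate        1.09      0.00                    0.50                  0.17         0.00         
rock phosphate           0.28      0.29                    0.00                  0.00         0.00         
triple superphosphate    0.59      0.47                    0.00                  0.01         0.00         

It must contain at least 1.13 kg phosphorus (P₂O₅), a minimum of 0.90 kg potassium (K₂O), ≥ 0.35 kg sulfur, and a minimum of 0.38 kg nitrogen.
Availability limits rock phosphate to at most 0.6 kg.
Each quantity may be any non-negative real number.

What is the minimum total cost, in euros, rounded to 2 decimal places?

Treat it as an LP. Let x1 = kg of bone meal, x2 = kg of DAP, x3 = kg of potassium sulfate, x4 = kg of rock phosphate, x5 = kg of triple superphosphate.
Minimise 0.58x1 + 0.81x2 + 1.09x3 + 0.28x4 + 0.59x5 s.t.:
  0.19x1 + 0.47x2 + 0.29x4 + 0.47x5 ≥ 1.13   (phosphorus (P₂O₅))
  0.5x3 ≥ 0.9   (potassium (K₂O))
  0.01x2 + 0.17x3 + 0.01x5 ≥ 0.35   (sulfur)
  0.04x1 + 0.18x2 ≥ 0.38   (nitrogen)
  x4 ≤ 0.6
  x1, x2, x3, x4, x5 ≥ 0.
At the optimum only DAP, potassium sulfate, rock phosphate are positive (bone meal, triple superphosphate = 0). The phosphorus (P₂O₅), sulfur, nitrogen requirements are met with equality.
That vertex is x2 = 2.111, x3 = 1.935, x4 = 0.4751.
Objective = 0.81·2.111 + 1.09·1.935 + 0.28·0.4751 = 3.9521.

€3.95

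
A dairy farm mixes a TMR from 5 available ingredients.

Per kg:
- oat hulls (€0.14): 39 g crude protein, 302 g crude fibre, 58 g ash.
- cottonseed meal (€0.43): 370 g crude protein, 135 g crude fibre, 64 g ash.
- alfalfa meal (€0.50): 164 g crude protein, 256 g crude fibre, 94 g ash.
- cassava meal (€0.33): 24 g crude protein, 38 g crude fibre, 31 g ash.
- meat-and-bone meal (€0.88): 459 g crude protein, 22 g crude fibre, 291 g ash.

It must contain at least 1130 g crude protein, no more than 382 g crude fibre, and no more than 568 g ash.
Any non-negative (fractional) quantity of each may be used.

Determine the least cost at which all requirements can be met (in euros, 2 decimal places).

€1.39

Treat it as an LP. Let x1 = kg of oat hulls, x2 = kg of cottonseed meal, x3 = kg of alfalfa meal, x4 = kg of cassava meal, x5 = kg of meat-and-bone meal.
min 0.14x1 + 0.43x2 + 0.5x3 + 0.33x4 + 0.88x5 with:
  39x1 + 370x2 + 164x3 + 24x4 + 459x5 ≥ 1130   (crude protein)
  302x1 + 135x2 + 256x3 + 38x4 + 22x5 ≤ 382   (crude fibre)
  58x1 + 64x2 + 94x3 + 31x4 + 291x5 ≤ 568   (ash)
  x1, x2, x3, x4, x5 ≥ 0.
The cheapest feasible vertex uses only cottonseed meal, meat-and-bone meal; oat hulls, alfalfa meal, cassava meal are not used. Binding constraints: crude protein and crude fibre.
Optimal quantities: cottonseed meal = 2.796 kg, meat-and-bone meal = 0.2083 kg.
Cost = 0.43·2.796 + 0.88·0.2083 = 1.3856.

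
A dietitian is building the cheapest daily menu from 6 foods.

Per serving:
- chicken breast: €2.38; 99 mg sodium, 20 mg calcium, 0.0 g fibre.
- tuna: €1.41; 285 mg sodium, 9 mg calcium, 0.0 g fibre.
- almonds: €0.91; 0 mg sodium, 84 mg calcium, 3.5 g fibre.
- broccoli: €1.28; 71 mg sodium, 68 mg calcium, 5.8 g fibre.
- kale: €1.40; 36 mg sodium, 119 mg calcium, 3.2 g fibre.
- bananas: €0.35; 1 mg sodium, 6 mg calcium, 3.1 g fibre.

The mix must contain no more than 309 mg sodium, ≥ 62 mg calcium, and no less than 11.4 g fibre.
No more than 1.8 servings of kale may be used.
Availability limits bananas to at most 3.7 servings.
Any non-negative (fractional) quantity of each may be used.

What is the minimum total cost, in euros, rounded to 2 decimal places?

Let x1 = servings of chicken breast, x2 = servings of tuna, x3 = servings of almonds, x4 = servings of broccoli, x5 = servings of kale, x6 = servings of bananas.
Minimise 2.38x1 + 1.41x2 + 0.91x3 + 1.28x4 + 1.4x5 + 0.35x6 s.t.:
  99x1 + 285x2 + 71x4 + 36x5 + 1x6 ≤ 309   (sodium)
  20x1 + 9x2 + 84x3 + 68x4 + 119x5 + 6x6 ≥ 62   (calcium)
  3.5x3 + 5.8x4 + 3.2x5 + 3.1x6 ≥ 11.4   (fibre)
  x5 ≤ 1.8
  x6 ≤ 3.7
  x1, x2, x3, x4, x5, x6 ≥ 0.
The optimal basis is {almonds, bananas}; chicken breast, tuna, broccoli, kale drop out. There the calcium and fibre constraints are tight.
Optimal quantities: almonds = 0.5171 servings, bananas = 3.094 servings.
Cost = 0.91·0.5171 + 0.35·3.094 = 1.5535.

€1.55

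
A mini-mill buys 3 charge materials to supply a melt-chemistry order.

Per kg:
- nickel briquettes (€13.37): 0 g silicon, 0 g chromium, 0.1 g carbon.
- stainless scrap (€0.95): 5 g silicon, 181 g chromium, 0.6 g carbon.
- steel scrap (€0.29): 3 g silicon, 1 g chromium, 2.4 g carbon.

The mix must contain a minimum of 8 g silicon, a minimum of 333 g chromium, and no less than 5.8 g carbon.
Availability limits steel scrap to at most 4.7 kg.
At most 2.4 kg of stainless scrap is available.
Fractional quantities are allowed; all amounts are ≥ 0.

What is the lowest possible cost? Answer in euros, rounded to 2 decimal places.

€2.31

Let x1 = kg of nickel briquettes, x2 = kg of stainless scrap, x3 = kg of steel scrap.
Minimise 13.37x1 + 0.95x2 + 0.29x3 with:
  5x2 + 3x3 ≥ 8   (silicon)
  181x2 + 1x3 ≥ 333   (chromium)
  0.1x1 + 0.6x2 + 2.4x3 ≥ 5.8   (carbon)
  x3 ≤ 4.7
  x2 ≤ 2.4
  x1, x2, x3 ≥ 0.
The optimal basis is {stainless scrap, steel scrap}; nickel briquettes drops out. There the chromium and carbon constraints are tight.
That vertex is x2 = 1.829, x3 = 1.959.
Cost = 0.95·1.829 + 0.29·1.959 = 2.3057.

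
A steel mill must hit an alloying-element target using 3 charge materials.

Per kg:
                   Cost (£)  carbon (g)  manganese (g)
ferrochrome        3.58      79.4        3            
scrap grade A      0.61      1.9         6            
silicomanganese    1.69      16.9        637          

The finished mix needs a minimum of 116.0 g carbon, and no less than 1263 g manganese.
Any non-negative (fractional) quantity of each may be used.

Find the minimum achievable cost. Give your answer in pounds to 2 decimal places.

£7.07

This is a linear program. Let x1 = kg of ferrochrome, x2 = kg of scrap grade A, x3 = kg of silicomanganese.
Minimise 3.58x1 + 0.61x2 + 1.69x3 s.t.:
  79.4x1 + 1.9x2 + 16.9x3 ≥ 116   (carbon)
  3x1 + 6x2 + 637x3 ≥ 1263   (manganese)
  x1, x2, x3 ≥ 0.
The optimal basis is {ferrochrome, silicomanganese}; scrap grade A drops out. There the carbon and manganese constraints are tight.
Solving gives x1 = 1.04, x3 = 1.978.
Total cost: 3.58·1.04 + 1.69·1.978 = 7.0660.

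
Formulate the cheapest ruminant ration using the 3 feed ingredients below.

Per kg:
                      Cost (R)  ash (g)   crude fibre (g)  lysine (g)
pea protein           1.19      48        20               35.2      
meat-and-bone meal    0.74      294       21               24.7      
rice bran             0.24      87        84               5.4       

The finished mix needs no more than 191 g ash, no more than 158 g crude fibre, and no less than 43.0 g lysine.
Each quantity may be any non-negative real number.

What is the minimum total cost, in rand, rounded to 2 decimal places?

Treat it as an LP. Let x1 = kg of pea protein, x2 = kg of meat-and-bone meal, x3 = kg of rice bran.
Minimize 1.19x1 + 0.74x2 + 0.24x3 subject to:
  48x1 + 294x2 + 87x3 ≤ 191   (ash)
  20x1 + 21x2 + 84x3 ≤ 158   (crude fibre)
  35.2x1 + 24.7x2 + 5.4x3 ≥ 43   (lysine)
  x1, x2, x3 ≥ 0.
The minimum-cost mix takes nothing from rice bran — only pea protein, meat-and-bone meal. Binding constraints: ash and lysine.
Solving gives x1 = 0.8648, x2 = 0.5085.
Cost = 1.19·0.8648 + 0.74·0.5085 = 1.4054.

R1.41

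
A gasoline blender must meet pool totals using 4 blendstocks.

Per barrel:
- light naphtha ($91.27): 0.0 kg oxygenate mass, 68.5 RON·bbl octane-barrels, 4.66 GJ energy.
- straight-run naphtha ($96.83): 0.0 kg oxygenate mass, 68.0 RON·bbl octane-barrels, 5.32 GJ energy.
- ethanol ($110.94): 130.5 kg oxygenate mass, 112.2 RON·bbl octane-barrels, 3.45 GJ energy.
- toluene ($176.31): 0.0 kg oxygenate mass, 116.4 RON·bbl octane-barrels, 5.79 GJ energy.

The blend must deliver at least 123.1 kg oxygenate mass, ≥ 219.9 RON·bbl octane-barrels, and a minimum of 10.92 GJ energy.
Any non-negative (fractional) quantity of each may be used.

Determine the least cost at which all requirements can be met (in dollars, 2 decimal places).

Let x1 = barrels of light naphtha, x2 = barrels of straight-run naphtha, x3 = barrels of ethanol, x4 = barrels of toluene.
min 91.27x1 + 96.83x2 + 110.94x3 + 176.31x4 subject to:
  130.5x3 ≥ 123.1   (oxygenate mass)
  68.5x1 + 68x2 + 112.2x3 + 116.4x4 ≥ 219.9   (octane-barrels)
  4.66x1 + 5.32x2 + 3.45x3 + 5.79x4 ≥ 10.92   (energy)
  x1, x2, x3, x4 ≥ 0.
At the optimum only straight-run naphtha, ethanol are positive (light naphtha, toluene = 0). Binding constraints: octane-barrels and energy.
Optimal quantities: straight-run naphtha = 1.2878 barrels, ethanol = 1.1794 barrels.
Cost = 96.83·1.2878 + 110.94·1.1794 = 255.5403.

$255.54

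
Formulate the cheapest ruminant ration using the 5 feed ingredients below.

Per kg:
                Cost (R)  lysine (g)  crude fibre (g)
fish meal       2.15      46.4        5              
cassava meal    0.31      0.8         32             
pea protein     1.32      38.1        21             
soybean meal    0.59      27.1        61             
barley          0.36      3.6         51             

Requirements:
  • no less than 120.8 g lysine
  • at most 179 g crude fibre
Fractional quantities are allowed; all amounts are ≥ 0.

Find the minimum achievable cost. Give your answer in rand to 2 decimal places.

R3.33

Set it up as a linear program. Let x1 = kg of fish meal, x2 = kg of cassava meal, x3 = kg of pea protein, x4 = kg of soybean meal, x5 = kg of barley.
min 2.15x1 + 0.31x2 + 1.32x3 + 0.59x4 + 0.36x5 s.t.:
  46.4x1 + 0.8x2 + 38.1x3 + 27.1x4 + 3.6x5 ≥ 120.8   (lysine)
  5x1 + 32x2 + 21x3 + 61x4 + 51x5 ≤ 179   (crude fibre)
  x1, x2, x3, x4, x5 ≥ 0.
The minimum-cost mix takes nothing from fish meal, cassava meal, barley — only pea protein, soybean meal. The lysine and crude fibre requirements are met with equality.
So pea protein = 1.435 kg, soybean meal = 2.441 kg.
Total cost: 1.32·1.435 + 0.59·2.441 = 3.3344.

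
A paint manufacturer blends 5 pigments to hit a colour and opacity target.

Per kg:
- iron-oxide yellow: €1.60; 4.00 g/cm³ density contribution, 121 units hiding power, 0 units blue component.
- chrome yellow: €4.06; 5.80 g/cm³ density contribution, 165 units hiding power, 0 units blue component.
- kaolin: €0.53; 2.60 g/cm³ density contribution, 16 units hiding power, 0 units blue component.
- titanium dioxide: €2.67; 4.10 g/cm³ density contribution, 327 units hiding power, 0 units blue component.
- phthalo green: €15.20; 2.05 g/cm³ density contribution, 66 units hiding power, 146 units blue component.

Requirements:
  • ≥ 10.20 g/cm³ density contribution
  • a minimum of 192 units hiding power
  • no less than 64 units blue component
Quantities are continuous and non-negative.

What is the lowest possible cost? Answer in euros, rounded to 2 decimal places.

€9.20

Let x1 = kg of iron-oxide yellow, x2 = kg of chrome yellow, x3 = kg of kaolin, x4 = kg of titanium dioxide, x5 = kg of phthalo green.
min 1.6x1 + 4.06x2 + 0.53x3 + 2.67x4 + 15.2x5 with:
  4x1 + 5.8x2 + 2.6x3 + 4.1x4 + 2.05x5 ≥ 10.2   (density contribution)
  121x1 + 165x2 + 16x3 + 327x4 + 66x5 ≥ 192   (hiding power)
  146x5 ≥ 64   (blue component)
  x1, x2, x3, x4, x5 ≥ 0.
At the optimum only kaolin, titanium dioxide, phthalo green are positive (iron-oxide yellow, chrome yellow = 0). Binding constraints: density contribution, hiding power, blue component.
Optimal quantities: kaolin = 3.024 kg, titanium dioxide = 0.3507 kg, phthalo green = 0.4384 kg.
Cost = 0.53·3.024 + 2.67·0.3507 + 15.2·0.4384 = 9.2028.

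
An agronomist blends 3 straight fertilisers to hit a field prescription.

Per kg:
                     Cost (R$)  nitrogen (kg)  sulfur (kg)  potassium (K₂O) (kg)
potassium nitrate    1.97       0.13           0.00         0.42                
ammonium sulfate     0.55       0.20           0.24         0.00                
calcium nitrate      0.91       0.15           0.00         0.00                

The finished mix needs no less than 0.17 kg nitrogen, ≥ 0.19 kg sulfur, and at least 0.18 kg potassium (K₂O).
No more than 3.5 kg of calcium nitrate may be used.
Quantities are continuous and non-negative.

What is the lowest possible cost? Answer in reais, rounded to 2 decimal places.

R$1.28

Let x1 = kg of potassium nitrate, x2 = kg of ammonium sulfate, x3 = kg of calcium nitrate.
Minimise 1.97x1 + 0.55x2 + 0.91x3 with:
  0.13x1 + 0.2x2 + 0.15x3 ≥ 0.17   (nitrogen)
  0.24x2 ≥ 0.19   (sulfur)
  0.42x1 ≥ 0.18   (potassium (K₂O))
  x3 ≤ 3.5
  x1, x2, x3 ≥ 0.
The minimum-cost mix takes nothing from calcium nitrate — only potassium nitrate, ammonium sulfate. There the sulfur and potassium (K₂O) constraints are tight.
That vertex is x1 = 0.4286, x2 = 0.7917.
Objective = 1.97·0.4286 + 0.55·0.7917 = 1.2798.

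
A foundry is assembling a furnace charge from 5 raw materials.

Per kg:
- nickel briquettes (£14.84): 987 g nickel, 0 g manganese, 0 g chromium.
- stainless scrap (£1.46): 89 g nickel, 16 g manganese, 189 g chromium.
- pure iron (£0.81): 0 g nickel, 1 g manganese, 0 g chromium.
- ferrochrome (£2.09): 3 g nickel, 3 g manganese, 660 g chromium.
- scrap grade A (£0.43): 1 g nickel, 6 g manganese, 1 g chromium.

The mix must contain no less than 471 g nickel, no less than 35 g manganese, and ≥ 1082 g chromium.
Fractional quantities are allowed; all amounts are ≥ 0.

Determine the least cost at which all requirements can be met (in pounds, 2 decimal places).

£7.98

Treat it as an LP. Let x1 = kg of nickel briquettes, x2 = kg of stainless scrap, x3 = kg of pure iron, x4 = kg of ferrochrome, x5 = kg of scrap grade A.
Minimise 14.84x1 + 1.46x2 + 0.81x3 + 2.09x4 + 0.43x5 with:
  987x1 + 89x2 + 3x4 + 1x5 ≥ 471   (nickel)
  16x2 + 1x3 + 3x4 + 6x5 ≥ 35   (manganese)
  189x2 + 660x4 + 1x5 ≥ 1082   (chromium)
  x1, x2, x3, x4, x5 ≥ 0.
The optimal basis is {stainless scrap, ferrochrome}; nickel briquettes, pure iron, scrap grade A drop out. Binding constraints: nickel and chromium.
Solving gives x2 = 5.288, x4 = 0.1251.
Total cost: 1.46·5.288 + 2.09·0.1251 = 7.9819.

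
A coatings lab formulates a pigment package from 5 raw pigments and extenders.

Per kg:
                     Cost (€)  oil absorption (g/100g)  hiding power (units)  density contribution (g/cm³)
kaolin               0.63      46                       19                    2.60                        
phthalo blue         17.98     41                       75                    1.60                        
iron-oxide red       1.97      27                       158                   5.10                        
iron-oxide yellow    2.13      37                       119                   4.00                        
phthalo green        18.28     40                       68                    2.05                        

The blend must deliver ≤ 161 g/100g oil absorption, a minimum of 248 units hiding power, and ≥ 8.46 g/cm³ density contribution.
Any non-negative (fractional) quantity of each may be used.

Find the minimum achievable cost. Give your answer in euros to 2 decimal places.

Treat it as an LP. Let x1 = kg of kaolin, x2 = kg of phthalo blue, x3 = kg of iron-oxide red, x4 = kg of iron-oxide yellow, x5 = kg of phthalo green.
Minimize 0.63x1 + 17.98x2 + 1.97x3 + 2.13x4 + 18.28x5 with:
  46x1 + 41x2 + 27x3 + 37x4 + 40x5 ≤ 161   (oil absorption)
  19x1 + 75x2 + 158x3 + 119x4 + 68x5 ≥ 248   (hiding power)
  2.6x1 + 1.6x2 + 5.1x3 + 4x4 + 2.05x5 ≥ 8.46   (density contribution)
  x1, x2, x3, x4, x5 ≥ 0.
At the optimum only kaolin, iron-oxide red are positive (phthalo blue, iron-oxide yellow, phthalo green = 0). There the hiding power and density contribution constraints are tight.
Optimal quantities: kaolin = 0.229 kg, iron-oxide red = 1.542 kg.
Hence cost = 0.63·0.229 + 1.97·1.542 = €3.1820.

€3.18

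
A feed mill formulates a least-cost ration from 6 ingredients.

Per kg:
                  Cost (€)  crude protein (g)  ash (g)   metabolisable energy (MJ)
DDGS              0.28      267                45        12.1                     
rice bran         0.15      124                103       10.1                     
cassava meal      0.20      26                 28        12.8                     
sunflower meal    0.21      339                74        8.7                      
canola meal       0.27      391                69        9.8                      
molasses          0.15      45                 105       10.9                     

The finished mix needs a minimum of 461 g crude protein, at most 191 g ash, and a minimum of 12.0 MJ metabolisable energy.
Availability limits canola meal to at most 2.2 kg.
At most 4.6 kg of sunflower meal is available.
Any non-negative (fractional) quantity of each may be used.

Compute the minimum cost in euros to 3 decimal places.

€0.287

Let x1 = kg of DDGS, x2 = kg of rice bran, x3 = kg of cassava meal, x4 = kg of sunflower meal, x5 = kg of canola meal, x6 = kg of molasses.
Minimize 0.28x1 + 0.15x2 + 0.2x3 + 0.21x4 + 0.27x5 + 0.15x6 s.t.:
  267x1 + 124x2 + 26x3 + 339x4 + 391x5 + 45x6 ≥ 461   (crude protein)
  45x1 + 103x2 + 28x3 + 74x4 + 69x5 + 105x6 ≤ 191   (ash)
  12.1x1 + 10.1x2 + 12.8x3 + 8.7x4 + 9.8x5 + 10.9x6 ≥ 12   (metabolisable energy)
  x5 ≤ 2.2
  x4 ≤ 4.6
  x1, x2, x3, x4, x5, x6 ≥ 0.
The optimal basis is {rice bran, sunflower meal}; DDGS, cassava meal, canola meal, molasses drop out. Binding constraints: crude protein and metabolisable energy.
So rice bran = 0.02443 kg, sunflower meal = 1.351 kg.
Hence cost = 0.15·0.02443 + 0.21·1.351 = €0.28737.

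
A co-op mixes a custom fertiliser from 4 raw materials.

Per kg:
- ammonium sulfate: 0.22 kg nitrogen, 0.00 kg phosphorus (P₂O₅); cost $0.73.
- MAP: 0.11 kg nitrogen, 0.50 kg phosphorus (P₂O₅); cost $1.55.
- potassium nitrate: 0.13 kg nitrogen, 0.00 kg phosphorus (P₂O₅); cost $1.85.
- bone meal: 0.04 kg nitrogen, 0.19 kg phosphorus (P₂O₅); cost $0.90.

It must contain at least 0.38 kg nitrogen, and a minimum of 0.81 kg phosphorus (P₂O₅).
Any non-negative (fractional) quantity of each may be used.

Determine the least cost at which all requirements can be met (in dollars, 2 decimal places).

$3.18

Treat it as an LP. Let x1 = kg of ammonium sulfate, x2 = kg of MAP, x3 = kg of potassium nitrate, x4 = kg of bone meal.
Minimise 0.73x1 + 1.55x2 + 1.85x3 + 0.9x4 with:
  0.22x1 + 0.11x2 + 0.13x3 + 0.04x4 ≥ 0.38   (nitrogen)
  0.5x2 + 0.19x4 ≥ 0.81   (phosphorus (P₂O₅))
  x1, x2, x3, x4 ≥ 0.
The cheapest feasible vertex uses only ammonium sulfate, MAP; potassium nitrate, bone meal are not used. There the nitrogen and phosphorus (P₂O₅) constraints are tight.
That vertex is x1 = 0.9173, x2 = 1.62.
Hence cost = 0.73·0.9173 + 1.55·1.62 = $3.1806.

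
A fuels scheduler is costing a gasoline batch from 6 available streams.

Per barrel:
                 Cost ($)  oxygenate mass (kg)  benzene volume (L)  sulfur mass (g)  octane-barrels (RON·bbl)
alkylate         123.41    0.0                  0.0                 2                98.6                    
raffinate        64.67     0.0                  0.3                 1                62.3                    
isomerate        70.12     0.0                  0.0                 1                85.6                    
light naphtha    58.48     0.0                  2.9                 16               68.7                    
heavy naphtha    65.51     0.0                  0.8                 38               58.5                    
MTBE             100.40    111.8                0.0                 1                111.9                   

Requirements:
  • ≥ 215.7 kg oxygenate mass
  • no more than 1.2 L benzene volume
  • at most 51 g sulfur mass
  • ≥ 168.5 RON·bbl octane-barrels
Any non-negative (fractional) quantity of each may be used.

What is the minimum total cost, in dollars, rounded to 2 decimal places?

This is a linear program. Let x1 = barrels of alkylate, x2 = barrels of raffinate, x3 = barrels of isomerate, x4 = barrels of light naphtha, x5 = barrels of heavy naphtha, x6 = barrels of MTBE.
Minimise 123.41x1 + 64.67x2 + 70.12x3 + 58.48x4 + 65.51x5 + 100.4x6 subject to:
  111.8x6 ≥ 215.7   (oxygenate mass)
  0.3x2 + 2.9x4 + 0.8x5 ≤ 1.2   (benzene volume)
  2x1 + 1x2 + 1x3 + 16x4 + 38x5 + 1x6 ≤ 51   (sulfur mass)
  98.6x1 + 62.3x2 + 85.6x3 + 68.7x4 + 58.5x5 + 111.9x6 ≥ 168.5   (octane-barrels)
  x1, x2, x3, x4, x5, x6 ≥ 0.
At the optimum only MTBE is positive (alkylate, raffinate, isomerate, light naphtha, heavy naphtha = 0). Binding constraint: oxygenate mass.
Solving gives x6 = 1.92934.
Cost = 100.4·1.92934 = 193.7057.

$193.71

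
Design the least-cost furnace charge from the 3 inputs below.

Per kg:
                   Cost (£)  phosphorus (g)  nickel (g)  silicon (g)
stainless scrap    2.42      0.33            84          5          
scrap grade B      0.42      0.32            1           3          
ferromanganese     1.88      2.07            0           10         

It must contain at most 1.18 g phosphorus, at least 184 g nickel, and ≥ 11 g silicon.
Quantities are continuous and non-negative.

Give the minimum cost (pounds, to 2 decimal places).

This is a linear program. Let x1 = kg of stainless scrap, x2 = kg of scrap grade B, x3 = kg of ferromanganese.
Minimise 2.42x1 + 0.42x2 + 1.88x3 s.t.:
  0.33x1 + 0.32x2 + 2.07x3 ≤ 1.18   (phosphorus)
  84x1 + 1x2 ≥ 184   (nickel)
  5x1 + 3x2 + 10x3 ≥ 11   (silicon)
  x1, x2, x3 ≥ 0.
The minimum-cost mix takes nothing from ferromanganese — only stainless scrap, scrap grade B. There the nickel and silicon constraints are tight.
That vertex is x1 = 2.19, x2 = 0.01619.
Objective = 2.42·2.19 + 0.42·0.01619 = 5.3066.

£5.31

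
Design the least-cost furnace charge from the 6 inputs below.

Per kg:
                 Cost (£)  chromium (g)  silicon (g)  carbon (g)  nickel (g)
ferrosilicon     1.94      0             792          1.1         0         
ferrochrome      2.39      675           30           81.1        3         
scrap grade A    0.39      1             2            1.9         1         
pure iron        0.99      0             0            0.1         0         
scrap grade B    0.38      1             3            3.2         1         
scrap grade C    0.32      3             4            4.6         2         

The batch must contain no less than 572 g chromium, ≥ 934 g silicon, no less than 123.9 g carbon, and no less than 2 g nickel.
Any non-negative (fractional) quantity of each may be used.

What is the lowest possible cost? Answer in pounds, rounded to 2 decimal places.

£5.79

Set it up as a linear program. Let x1 = kg of ferrosilicon, x2 = kg of ferrochrome, x3 = kg of scrap grade A, x4 = kg of pure iron, x5 = kg of scrap grade B, x6 = kg of scrap grade C.
Minimize 1.94x1 + 2.39x2 + 0.39x3 + 0.99x4 + 0.38x5 + 0.32x6 s.t.:
  675x2 + 1x3 + 1x5 + 3x6 ≥ 572   (chromium)
  792x1 + 30x2 + 2x3 + 3x5 + 4x6 ≥ 934   (silicon)
  1.1x1 + 81.1x2 + 1.9x3 + 0.1x4 + 3.2x5 + 4.6x6 ≥ 123.9   (carbon)
  3x2 + 1x3 + 1x5 + 2x6 ≥ 2   (nickel)
  x1, x2, x3, x4, x5, x6 ≥ 0.
The optimal basis is {ferrosilicon, ferrochrome}; scrap grade A, pure iron, scrap grade B, scrap grade C drop out. There the silicon and carbon constraints are tight.
So ferrosilicon = 1.122 kg, ferrochrome = 1.513 kg.
Hence cost = 1.94·1.122 + 2.39·1.513 = £5.7928.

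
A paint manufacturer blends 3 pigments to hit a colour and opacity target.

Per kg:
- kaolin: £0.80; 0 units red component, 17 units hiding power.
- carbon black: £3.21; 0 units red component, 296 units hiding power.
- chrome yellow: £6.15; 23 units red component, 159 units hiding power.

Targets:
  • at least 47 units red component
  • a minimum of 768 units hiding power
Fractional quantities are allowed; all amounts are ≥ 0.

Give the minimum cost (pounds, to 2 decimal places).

£17.37

Let x1 = kg of kaolin, x2 = kg of carbon black, x3 = kg of chrome yellow.
Minimise 0.8x1 + 3.21x2 + 6.15x3 with:
  23x3 ≥ 47   (red component)
  17x1 + 296x2 + 159x3 ≥ 768   (hiding power)
  x1, x2, x3 ≥ 0.
The optimal basis is {carbon black, chrome yellow}; kaolin drops out. There the red component and hiding power constraints are tight.
Optimal quantities: carbon black = 1.497 kg, chrome yellow = 2.043 kg.
Hence cost = 3.21·1.497 + 6.15·2.043 = £17.3698.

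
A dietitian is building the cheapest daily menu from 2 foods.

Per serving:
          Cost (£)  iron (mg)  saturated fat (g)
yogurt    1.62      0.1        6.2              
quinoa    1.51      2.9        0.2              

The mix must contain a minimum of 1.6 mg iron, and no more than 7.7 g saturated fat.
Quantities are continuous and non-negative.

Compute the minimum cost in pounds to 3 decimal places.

£0.833

This is a linear program. Let x1 = servings of yogurt, x2 = servings of quinoa.
min 1.62x1 + 1.51x2 subject to:
  0.1x1 + 2.9x2 ≥ 1.6   (iron)
  6.2x1 + 0.2x2 ≤ 7.7   (saturated fat)
  x1, x2 ≥ 0.
At the optimum only quinoa is positive (yogurt = 0). The iron requirement is met with equality.
So quinoa = 0.5517 servings.
Total cost: 1.51·0.5517 = 0.83307.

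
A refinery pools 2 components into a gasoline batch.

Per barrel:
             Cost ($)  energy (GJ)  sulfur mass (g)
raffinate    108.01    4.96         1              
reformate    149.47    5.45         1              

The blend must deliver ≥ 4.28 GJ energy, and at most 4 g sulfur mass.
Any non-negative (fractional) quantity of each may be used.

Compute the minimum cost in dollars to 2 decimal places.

Let x1 = barrels of raffinate, x2 = barrels of reformate.
Minimise 108.01x1 + 149.47x2 with:
  4.96x1 + 5.45x2 ≥ 4.28   (energy)
  1x1 + 1x2 ≤ 4   (sulfur mass)
  x1, x2 ≥ 0.
The optimal basis is {raffinate}; reformate drops out. Binding constraint: energy.
That vertex is x1 = 0.8629.
Objective = 108.01·0.8629 = 93.2018.

$93.20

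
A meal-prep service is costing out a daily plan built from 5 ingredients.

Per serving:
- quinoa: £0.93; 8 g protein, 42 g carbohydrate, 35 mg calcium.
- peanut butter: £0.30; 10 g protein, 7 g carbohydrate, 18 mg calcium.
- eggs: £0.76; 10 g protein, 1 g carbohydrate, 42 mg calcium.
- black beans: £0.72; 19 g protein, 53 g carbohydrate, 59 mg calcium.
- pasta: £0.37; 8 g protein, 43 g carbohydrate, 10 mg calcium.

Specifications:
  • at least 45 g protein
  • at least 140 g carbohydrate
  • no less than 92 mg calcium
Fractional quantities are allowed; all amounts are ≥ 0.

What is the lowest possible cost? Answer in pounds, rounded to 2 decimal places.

£1.74

Set it up as a linear program. Let x1 = servings of quinoa, x2 = servings of peanut butter, x3 = servings of eggs, x4 = servings of black beans, x5 = servings of pasta.
Minimise 0.93x1 + 0.3x2 + 0.76x3 + 0.72x4 + 0.37x5 with:
  8x1 + 10x2 + 10x3 + 19x4 + 8x5 ≥ 45   (protein)
  42x1 + 7x2 + 1x3 + 53x4 + 43x5 ≥ 140   (carbohydrate)
  35x1 + 18x2 + 42x3 + 59x4 + 10x5 ≥ 92   (calcium)
  x1, x2, x3, x4, x5 ≥ 0.
The minimum-cost mix takes nothing from quinoa, eggs — only peanut butter, black beans, pasta. Binding constraints: protein, carbohydrate, calcium.
Solving gives x2 = 1.332, x4 = 0.8064, x5 = 2.045.
Cost = 0.3·1.332 + 0.72·0.8064 + 0.37·2.045 = 1.7369.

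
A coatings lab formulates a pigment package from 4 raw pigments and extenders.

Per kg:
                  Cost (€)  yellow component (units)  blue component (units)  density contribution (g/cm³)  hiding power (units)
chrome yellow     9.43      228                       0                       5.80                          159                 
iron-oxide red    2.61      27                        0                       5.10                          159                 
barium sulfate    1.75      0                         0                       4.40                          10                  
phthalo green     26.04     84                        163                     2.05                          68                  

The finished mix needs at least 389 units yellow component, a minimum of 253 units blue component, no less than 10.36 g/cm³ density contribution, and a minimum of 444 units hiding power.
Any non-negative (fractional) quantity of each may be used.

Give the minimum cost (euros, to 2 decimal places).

€52.80

Let x1 = kg of chrome yellow, x2 = kg of iron-oxide red, x3 = kg of barium sulfate, x4 = kg of phthalo green.
Minimize 9.43x1 + 2.61x2 + 1.75x3 + 26.04x4 s.t.:
  228x1 + 27x2 + 84x4 ≥ 389   (yellow component)
  163x4 ≥ 253   (blue component)
  5.8x1 + 5.1x2 + 4.4x3 + 2.05x4 ≥ 10.36   (density contribution)
  159x1 + 159x2 + 10x3 + 68x4 ≥ 444   (hiding power)
  x1, x2, x3, x4 ≥ 0.
The optimal basis is {chrome yellow, iron-oxide red, phthalo green}; barium sulfate drops out. The yellow component, blue component, hiding power requirements are met with equality.
So chrome yellow = 1.001 kg, iron-oxide red = 1.128 kg, phthalo green = 1.552 kg.
Objective = 9.43·1.001 + 2.61·1.128 + 26.04·1.552 = 52.7976.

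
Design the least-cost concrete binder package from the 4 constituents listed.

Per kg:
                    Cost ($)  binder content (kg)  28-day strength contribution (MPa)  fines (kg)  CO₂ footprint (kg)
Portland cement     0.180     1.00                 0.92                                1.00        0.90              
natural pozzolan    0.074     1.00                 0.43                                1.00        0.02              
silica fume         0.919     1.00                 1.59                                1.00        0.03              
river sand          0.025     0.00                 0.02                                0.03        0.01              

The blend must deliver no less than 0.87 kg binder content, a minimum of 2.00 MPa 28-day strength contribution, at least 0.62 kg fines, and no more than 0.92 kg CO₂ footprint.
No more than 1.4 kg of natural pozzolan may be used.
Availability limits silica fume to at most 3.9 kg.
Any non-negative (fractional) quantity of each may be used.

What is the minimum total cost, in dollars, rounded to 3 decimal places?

$0.567

This is a linear program. Let x1 = kg of Portland cement, x2 = kg of natural pozzolan, x3 = kg of silica fume, x4 = kg of river sand.
Minimise 0.18x1 + 0.074x2 + 0.919x3 + 0.025x4 s.t.:
  1x1 + 1x2 + 1x3 ≥ 0.87   (binder content)
  0.92x1 + 0.43x2 + 1.59x3 + 0.02x4 ≥ 2   (28-day strength contribution)
  1x1 + 1x2 + 1x3 + 0.03x4 ≥ 0.62   (fines)
  0.9x1 + 0.02x2 + 0.03x3 + 0.01x4 ≤ 0.92   (CO₂ footprint)
  x2 ≤ 1.4
  x3 ≤ 3.9
  x1, x2, x3, x4 ≥ 0.
At the optimum only Portland cement, natural pozzolan, silica fume are positive (river sand = 0). Binding constraints: 28-day strength contribution, CO₂ footprint, the natural pozzolan cap.
Solving gives x1 = 0.9807, x2 = 1.4, x3 = 0.3118.
Objective = 0.18·0.9807 + 0.074·1.4 + 0.919·0.3118 = 0.56667.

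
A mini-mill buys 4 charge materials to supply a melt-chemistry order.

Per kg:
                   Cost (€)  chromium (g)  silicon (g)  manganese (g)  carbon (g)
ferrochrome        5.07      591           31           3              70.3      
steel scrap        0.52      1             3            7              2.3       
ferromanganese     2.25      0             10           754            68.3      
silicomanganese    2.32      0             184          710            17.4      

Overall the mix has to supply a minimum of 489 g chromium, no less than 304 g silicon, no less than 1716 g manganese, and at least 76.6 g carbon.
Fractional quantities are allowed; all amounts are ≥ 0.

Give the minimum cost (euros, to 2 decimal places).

€9.60

Treat it as an LP. Let x1 = kg of ferrochrome, x2 = kg of steel scrap, x3 = kg of ferromanganese, x4 = kg of silicomanganese.
Minimise 5.07x1 + 0.52x2 + 2.25x3 + 2.32x4 s.t.:
  591x1 + 1x2 ≥ 489   (chromium)
  31x1 + 3x2 + 10x3 + 184x4 ≥ 304   (silicon)
  3x1 + 7x2 + 754x3 + 710x4 ≥ 1716   (manganese)
  70.3x1 + 2.3x2 + 68.3x3 + 17.4x4 ≥ 76.6   (carbon)
  x1, x2, x3, x4 ≥ 0.
The minimum-cost mix takes nothing from steel scrap — only ferrochrome, ferromanganese, silicomanganese. There the chromium, silicon, manganese constraints are tight.
So ferrochrome = 0.8274 kg, ferromanganese = 0.8938 kg, silicomanganese = 1.464 kg.
Cost = 5.07·0.8274 + 2.25·0.8938 + 2.32·1.464 = 9.6024.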